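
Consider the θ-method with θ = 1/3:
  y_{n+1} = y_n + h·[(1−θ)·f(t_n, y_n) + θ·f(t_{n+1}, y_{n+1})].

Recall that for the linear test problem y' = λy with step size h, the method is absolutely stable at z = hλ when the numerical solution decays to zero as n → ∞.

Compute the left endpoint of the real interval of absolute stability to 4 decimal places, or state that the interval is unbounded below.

z* = -6.0000.

With y'=λy (z=hλ):
  y_{n+1} = y_n + z·[2/3·y_n + 1/3·y_{n+1}] ⇒ (1 − 1/3z)y_{n+1} = (1 + 2/3z)y_n
  so R(z) = (1 + 2/3z)/(1 − 1/3z).

Solve |R(x)|<1 on ℝ⁻.
x=-1.53: |R|=0.0132
R=−1: 1+2/3x = −1+1/3x ⇒ -1/3x=2 ⇒ x=2/(-1/3)=-6.0000
Confirm numerically:
  x=-5.231: |R|=0.90657 <1
  x=-4.175: |R|=0.74564 <1
  x=-2.482: |R|=0.35826 <1
  x=-6.257: |R|=1.02776 >1
  x=-6.200: |R|=1.02174 >1
So |R|<1 on (-6.0000, 0).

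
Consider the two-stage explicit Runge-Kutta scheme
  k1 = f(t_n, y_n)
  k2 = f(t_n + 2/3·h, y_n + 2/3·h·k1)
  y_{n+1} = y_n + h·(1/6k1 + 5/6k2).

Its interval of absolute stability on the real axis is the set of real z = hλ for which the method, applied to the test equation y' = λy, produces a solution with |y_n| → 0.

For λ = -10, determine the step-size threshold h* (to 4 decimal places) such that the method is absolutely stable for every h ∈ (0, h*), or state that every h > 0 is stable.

With y'=λy (z=hλ):
  k1=λy_n ⇒ h·k1=z·y_n;  k2=λ(1+2/3z)y_n ⇒ h·k2=z(1+2/3z)y_n
  y_{n+1}/y_n = 1 + 1/6z + 5/6z(1+2/3z) = 1 + z + 5/9z²
  so R(z) = 1 + z + 5/9z².

Find x<0 with |R(x)|<1.
x=-1.23: |R|=0.6105
R=1: x+5/9x²=0 ⇒ x=−9/5=-1.8000; min R=1−1/(4·5/9)=0.5500>−1
Confirm numerically:
  x=-1.583: |R|=0.80916 <1
  x=-1.508: |R|=0.75537 <1
  x=-1.317: |R|=0.64661 <1
  x=-0.997: |R|=0.55523 <1
  x=-2.386: |R|=1.77678 >1
  x=-2.372: |R|=1.75377 >1
  x=-1.864: |R|=1.06628 >1
Interval (-1.8000, 0).

(-1.8000,0); λ=-10 ⇒ h* = (9/5)/10 = 0.1800.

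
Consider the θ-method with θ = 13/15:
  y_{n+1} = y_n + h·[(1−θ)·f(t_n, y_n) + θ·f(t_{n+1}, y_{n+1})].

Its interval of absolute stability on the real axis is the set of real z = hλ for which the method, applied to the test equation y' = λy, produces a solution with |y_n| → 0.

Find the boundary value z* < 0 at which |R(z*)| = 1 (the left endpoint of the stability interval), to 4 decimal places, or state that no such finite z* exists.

Set f=λy, z=hλ:
  y_{n+1} = y_n + z·[2/15·y_n + 13/15·y_{n+1}] ⇒ (1 − 13/15z)y_{n+1} = (1 + 2/15z)y_n
  R(z) = (1 + 2/15z)/(1 − 13/15z).

Solve |R(x)|<1 on ℝ⁻.
x=-0.5: |R|=0.6512
x=-2: |R|=0.2683
x=-10: |R|=0.0345
x=-100: |R|=0.1407
θ=13/15≥1/2 ⇒ |1+2/15x|<|1−13/15x| ∀x<0 ⇒ interval (−∞,0).

unbounded; (−∞, 0).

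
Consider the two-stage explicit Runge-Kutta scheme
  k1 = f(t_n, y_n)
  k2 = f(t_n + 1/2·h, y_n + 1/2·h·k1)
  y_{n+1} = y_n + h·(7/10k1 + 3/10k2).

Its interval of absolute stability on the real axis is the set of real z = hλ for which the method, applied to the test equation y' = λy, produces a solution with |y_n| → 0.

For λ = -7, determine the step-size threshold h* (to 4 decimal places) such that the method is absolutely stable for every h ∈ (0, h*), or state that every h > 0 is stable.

On y'=λy, z=hλ:
  k1=λy_n ⇒ h·k1=z·y_n;  k2=λ(1+1/2z)y_n ⇒ h·k2=z(1+1/2z)y_n
  y_{n+1}/y_n = 1 + 7/10z + 3/10z(1+1/2z) = 1 + z + 3/20z²
  Hence R(z) = 1 + z + 3/20z².

Boundary: |R(x)|=1, x<0.
x=-1.04: |R|=0.1222
R=1: x+3/20x²=0 ⇒ x=−20/3=-6.6667; min R=1−1/(4·3/20)=-0.6667>−1
Confirm numerically:
  x=-6.231: |R|=0.59280 <1
  x=-4.775: |R|=0.35491 <1
  x=-4.407: |R|=0.49375 <1
  x=-7.084: |R|=1.44346 >1
  x=-7.048: |R|=1.40315 >1
  x=-6.750: |R|=1.08437 >1
Interval (-6.6667, 0).

(-6.6667,0); λ=-7 ⇒ h* = (20/3)/7 = 0.9524.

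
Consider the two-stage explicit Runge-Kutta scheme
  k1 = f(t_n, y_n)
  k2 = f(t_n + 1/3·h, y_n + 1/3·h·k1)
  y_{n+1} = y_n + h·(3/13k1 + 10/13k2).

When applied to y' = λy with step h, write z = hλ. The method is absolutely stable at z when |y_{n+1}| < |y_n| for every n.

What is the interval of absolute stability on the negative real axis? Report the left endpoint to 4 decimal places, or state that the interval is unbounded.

With y'=λy (z=hλ):
  k1=λy_n ⇒ h·k1=z·y_n;  k2=λ(1+1/3z)y_n ⇒ h·k2=z(1+1/3z)y_n
  y_{n+1}/y_n = 1 + 3/13z + 10/13z(1+1/3z) = 1 + z + 10/39z²
  ⇒ R(z) = 1 + z + 10/39z².

Solve |R(x)|<1 on ℝ⁻.
x=-1.35: |R|=0.1173
R=1: x+10/39x²=0 ⇒ x=−39/10=-3.9000; min R=1−1/(4·10/39)=0.0250>−1
Confirm numerically:
  x=-3.788: |R|=0.89122 <1
  x=-3.553: |R|=0.68387 <1
  x=-3.535: |R|=0.66916 <1
  x=-2.683: |R|=0.16277 <1
  x=-4.137: |R|=1.25140 >1
  x=-4.024: |R|=1.12794 >1
Stable set (-3.9000, 0).

(-3.9000, 0).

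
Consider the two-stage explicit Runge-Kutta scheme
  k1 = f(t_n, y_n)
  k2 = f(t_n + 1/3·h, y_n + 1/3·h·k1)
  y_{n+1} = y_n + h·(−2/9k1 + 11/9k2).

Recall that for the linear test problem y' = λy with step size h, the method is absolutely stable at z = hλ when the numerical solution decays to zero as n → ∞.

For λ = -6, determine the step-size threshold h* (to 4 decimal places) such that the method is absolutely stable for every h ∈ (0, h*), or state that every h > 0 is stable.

Set f=λy, z=hλ:
  k1=λy_n ⇒ h·k1=z·y_n;  k2=λ(1+1/3z)y_n ⇒ h·k2=z(1+1/3z)y_n
  y_{n+1}/y_n = 1 − 2/9z + 11/9z(1+1/3z) = 1 + z + 11/27z²
  R(z) = 1 + z + 11/27z².

Solve |R(x)|<1 on ℝ⁻.
x=-0.89: |R|=0.4327
R=1: x+11/27x²=0 ⇒ x=−27/11=-2.4545; min R=1−1/(4·11/27)=0.3864>−1
Confirm numerically:
  x=-2.400: |R|=0.94667 <1
  x=-2.026: |R|=0.64628 <1
  x=-1.926: |R|=0.58527 <1
  x=-1.774: |R|=0.50814 <1
  x=-2.702: |R|=1.27240 >1
  x=-2.569: |R|=1.11979 >1
So |R|<1 on (-2.4545, 0).

(-2.4545,0); λ=-6 ⇒ h* = (27/11)/6 = 0.4091.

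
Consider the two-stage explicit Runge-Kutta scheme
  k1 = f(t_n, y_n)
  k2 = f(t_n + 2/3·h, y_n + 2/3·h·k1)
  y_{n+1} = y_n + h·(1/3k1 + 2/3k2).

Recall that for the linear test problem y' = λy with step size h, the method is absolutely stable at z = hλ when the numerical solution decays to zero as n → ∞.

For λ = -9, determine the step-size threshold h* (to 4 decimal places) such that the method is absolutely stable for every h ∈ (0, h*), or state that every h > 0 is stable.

(-2.2500,0); λ=-9 ⇒ h* = (9/4)/9 = 0.2500.

With y'=λy (z=hλ):
  k1=λy_n ⇒ h·k1=z·y_n;  k2=λ(1+2/3z)y_n ⇒ h·k2=z(1+2/3z)y_n
  y_{n+1}/y_n = 1 + 1/3z + 2/3z(1+2/3z) = 1 + z + 4/9z²
  ⇒ R(z) = 1 + z + 4/9z².

Boundary: |R(x)|=1, x<0.
x=-0.56: |R|=0.5794
R=1: x+4/9x²=0 ⇒ x=−9/4=-2.2500; min R=1−1/(4·4/9)=0.4375>−1
Confirm numerically:
  x=-2.225: |R|=0.97528 <1
  x=-2.133: |R|=0.88908 <1
  x=-2.008: |R|=0.78403 <1
  x=-1.076: |R|=0.43857 <1
  x=-2.653: |R|=1.47518 >1
  x=-2.489: |R|=1.26439 >1
  x=-2.319: |R|=1.07112 >1
So |R|<1 on (-2.2500, 0).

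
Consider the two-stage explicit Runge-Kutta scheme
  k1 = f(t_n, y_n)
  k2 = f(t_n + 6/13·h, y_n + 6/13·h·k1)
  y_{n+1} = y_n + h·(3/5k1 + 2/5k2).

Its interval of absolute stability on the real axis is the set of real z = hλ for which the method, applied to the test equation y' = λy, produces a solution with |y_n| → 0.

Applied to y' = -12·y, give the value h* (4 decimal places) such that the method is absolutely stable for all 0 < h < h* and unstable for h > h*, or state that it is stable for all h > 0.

(-5.4167,0); λ=-12 ⇒ h* = (65/12)/12 = 0.4514.

Test eqn y'=λy, z=hλ:
  k1=λy_n ⇒ h·k1=z·y_n;  k2=λ(1+6/13z)y_n ⇒ h·k2=z(1+6/13z)y_n
  y_{n+1}/y_n = 1 + 3/5z + 2/5z(1+6/13z) = 1 + z + 12/65z²
  so R(z) = 1 + z + 12/65z².

Find x<0 with |R(x)|<1.
x=-0.84: |R|=0.2903
R=1: x+12/65x²=0 ⇒ x=−65/12=-5.4167; min R=1−1/(4·12/65)=-0.3542>−1
Confirm numerically:
  x=-3.931: |R|=0.07818 <1
  x=-3.167: |R|=0.31533 <1
  x=-3.133: |R|=0.32087 <1
  x=-2.492: |R|=0.34553 <1
  x=-5.897: |R|=1.52293 >1
  x=-5.586: |R|=1.17463 >1
Interval (-5.4167, 0).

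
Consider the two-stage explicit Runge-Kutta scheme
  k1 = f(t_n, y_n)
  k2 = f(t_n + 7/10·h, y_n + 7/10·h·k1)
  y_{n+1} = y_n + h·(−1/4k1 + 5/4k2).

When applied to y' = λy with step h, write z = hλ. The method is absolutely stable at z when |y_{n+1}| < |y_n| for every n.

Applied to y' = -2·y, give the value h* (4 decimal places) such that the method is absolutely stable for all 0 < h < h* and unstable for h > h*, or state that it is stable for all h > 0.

(-1.1429,0); λ=-2 ⇒ h* = (8/7)/2 = 0.5714.

On y'=λy, z=hλ:
  k1=λy_n ⇒ h·k1=z·y_n;  k2=λ(1+7/10z)y_n ⇒ h·k2=z(1+7/10z)y_n
  y_{n+1}/y_n = 1 − 1/4z + 5/4z(1+7/10z) = 1 + z + 7/8z²
  ⇒ R(z) = 1 + z + 7/8z².

Boundary: |R(x)|=1, x<0.
x=-0.64: |R|=0.7184
R=1: x+7/8x²=0 ⇒ x=−8/7=-1.1429; min R=1−1/(4·7/8)=0.7143>−1
Confirm numerically:
  x=-1.070: |R|=0.93179 <1
  x=-1.059: |R|=0.92230 <1
  x=-0.842: |R|=0.77834 <1
  x=-0.471: |R|=0.72311 <1
  x=-1.707: |R|=1.84262 >1
  x=-1.420: |R|=1.34435 >1
  x=-1.419: |R|=1.34287 >1
So |R|<1 on (-1.1429, 0).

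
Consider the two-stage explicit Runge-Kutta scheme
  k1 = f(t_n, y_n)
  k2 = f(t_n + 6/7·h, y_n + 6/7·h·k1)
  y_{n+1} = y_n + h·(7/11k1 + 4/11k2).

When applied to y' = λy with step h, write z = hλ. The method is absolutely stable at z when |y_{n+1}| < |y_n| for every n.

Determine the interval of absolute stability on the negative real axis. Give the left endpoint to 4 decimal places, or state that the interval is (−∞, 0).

z∈(-3.2083,0).

Set f=λy, z=hλ:
  k1=λy_n ⇒ h·k1=z·y_n;  k2=λ(1+6/7z)y_n ⇒ h·k2=z(1+6/7z)y_n
  y_{n+1}/y_n = 1 + 7/11z + 4/11z(1+6/7z) = 1 + z + 24/77z²
  R(z) = 1 + z + 24/77z².

Boundary: |R(x)|=1, x<0.
x=-1.71: |R|=0.2014
R=1: x+24/77x²=0 ⇒ x=−77/24=-3.2083; min R=1−1/(4·24/77)=0.1979>−1
Confirm numerically:
  x=-2.838: |R|=0.67241 <1
  x=-2.576: |R|=0.49229 <1
  x=-1.388: |R|=0.21248 <1
  x=-3.777: |R|=1.66946 >1
  x=-3.726: |R|=1.60119 >1
  x=-3.567: |R|=1.39876 >1
Stable set (-3.2083, 0).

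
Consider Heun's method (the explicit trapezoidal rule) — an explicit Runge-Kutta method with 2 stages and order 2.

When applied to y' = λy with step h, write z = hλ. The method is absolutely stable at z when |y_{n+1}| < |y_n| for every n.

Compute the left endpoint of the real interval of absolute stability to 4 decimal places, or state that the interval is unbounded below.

With y'=λy (z=hλ):
  order 2, 2-stage ⇒ R(z)=1+z+z^2/2
  (e.g. R(-1.08)=0.50320, |R|=0.50320)

Solve |R(x)|<1 on ℝ⁻.
x=-1.08: |R|=0.5032
|R(-2.26)|=1.2938 |R(-1.97)|=0.9704 |R(-0.58)|=0.5882
Bisect:
  x_lo=-2.4581 |R|=1.5631  x_hi=-0.1454 |R|=0.8652
  mid=-1.30175 |R|=0.54553 →hi
  mid=-1.87994 |R|=0.88715 →hi
  mid=-2.16903 |R|=1.18332 →lo
  mid=-2.02448 |R|=1.02478 →lo
  mid=-1.95221 |R|=0.95335 →hi
  mid=-1.98835 |R|=0.98842 →hi
  mid=-2.00642 |R|=1.00644 →lo
  ...
  [-2.00006,-1.99992] ⇒ x*=-2.0000
Stable set (-2.0000, 0).

left endpoint -2.0000.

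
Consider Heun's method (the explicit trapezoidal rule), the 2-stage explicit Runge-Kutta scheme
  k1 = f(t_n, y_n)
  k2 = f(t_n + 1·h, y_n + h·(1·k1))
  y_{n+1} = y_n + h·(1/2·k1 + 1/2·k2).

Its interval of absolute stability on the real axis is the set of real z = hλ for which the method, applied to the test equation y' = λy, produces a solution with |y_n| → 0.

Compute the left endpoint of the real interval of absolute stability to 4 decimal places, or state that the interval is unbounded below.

On y'=λy, z=hλ:
  order 2, 2-stage ⇒ R(z)=1+z+z^2/2
  (e.g. R(-1.07)=0.50245, |R|=0.50245)

Need |R(x)|<1, x<0.
x=-1.07: |R|=0.5025
|R(-2)|=1.0000 |R(-1.56)|=0.6568 |R(-0.83)|=0.5145
Bisect:
  x_lo=-2.5043 |R|=1.6314  x_hi=-0.2432 |R|=0.7864
  mid=-1.37373 |R|=0.56984 →hi
  mid=-1.93900 |R|=0.94086 →hi
  mid=-2.22164 |R|=1.24620 →lo
  mid=-2.08032 |R|=1.08355 →lo
  mid=-2.00966 |R|=1.00971 →lo
  mid=-1.97433 |R|=0.97466 →hi
  mid=-1.99200 |R|=0.99203 →hi
  mid=-2.00083 |R|=1.00083 →lo
  mid=-1.99641 |R|=0.99642 →hi
  mid=-1.99862 |R|=0.99862 →hi
  ...
  [-2.00000,-1.99986] ⇒ x*=-2.0000
Interval (-2.0000, 0).

z* = -2.0000.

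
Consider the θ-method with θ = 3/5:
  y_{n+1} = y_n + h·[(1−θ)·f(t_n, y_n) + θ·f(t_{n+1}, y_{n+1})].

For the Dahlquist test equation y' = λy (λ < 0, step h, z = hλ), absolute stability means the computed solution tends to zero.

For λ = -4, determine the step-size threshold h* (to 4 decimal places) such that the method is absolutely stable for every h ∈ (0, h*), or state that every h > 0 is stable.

With y'=λy (z=hλ):
  y_{n+1} = y_n + z·[2/5·y_n + 3/5·y_{n+1}] ⇒ (1 − 3/5z)y_{n+1} = (1 + 2/5z)y_n
  R(z) = (1 + 2/5z)/(1 − 3/5z).

Boundary: |R(x)|=1, x<0.
x=-1.59: |R|=0.1863
x=-2: |R|=0.0909
x=-10: |R|=0.4286
x=-100: |R|=0.6393
θ=3/5≥1/2 ⇒ |1+2/5x|<|1−3/5x| ∀x<0 ⇒ interval (−∞,0).

interval (−∞, 0). Any h>0 works for λ=-4.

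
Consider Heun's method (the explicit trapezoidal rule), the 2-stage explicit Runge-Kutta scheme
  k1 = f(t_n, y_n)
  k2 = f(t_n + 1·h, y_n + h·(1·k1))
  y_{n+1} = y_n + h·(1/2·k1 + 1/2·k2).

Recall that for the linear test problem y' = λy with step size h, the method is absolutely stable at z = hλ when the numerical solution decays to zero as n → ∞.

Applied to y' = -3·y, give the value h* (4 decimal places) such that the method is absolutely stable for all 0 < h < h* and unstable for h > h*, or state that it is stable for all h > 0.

Test eqn y'=λy, z=hλ:
  order 2, 2-stage ⇒ R(z)=1+z+z^2/2
  (e.g. R(-0.52)=0.61520, |R|=0.61520)

Find x<0 with |R(x)|<1.
x=-0.52: |R|=0.6152
|R(-2.29)|=1.3321 |R(-1.93)|=0.9325 |R(-1.89)|=0.8960
Bisect:
  x_lo=-2.6639 |R|=1.8843  x_hi=-0.3379 |R|=0.7192
  mid=-1.50089 |R|=0.62545 →hi
  mid=-2.08239 |R|=1.08578 →lo
  mid=-1.79164 |R|=0.81335 →hi
  mid=-1.93701 |R|=0.93900 →hi
  mid=-2.00970 |R|=1.00975 →lo
  mid=-1.97336 |R|=0.97371 →hi
  mid=-1.99153 |R|=0.99156 →hi
  mid=-2.00061 |R|=1.00061 →lo
  mid=-1.99607 |R|=0.99608 →hi
  ...
  [-2.00005,-1.99990] ⇒ x*=-2.0000
So |R|<1 on (-2.0000, 0).

(-2.0000,0); λ=-3 ⇒ h* = 0.6667.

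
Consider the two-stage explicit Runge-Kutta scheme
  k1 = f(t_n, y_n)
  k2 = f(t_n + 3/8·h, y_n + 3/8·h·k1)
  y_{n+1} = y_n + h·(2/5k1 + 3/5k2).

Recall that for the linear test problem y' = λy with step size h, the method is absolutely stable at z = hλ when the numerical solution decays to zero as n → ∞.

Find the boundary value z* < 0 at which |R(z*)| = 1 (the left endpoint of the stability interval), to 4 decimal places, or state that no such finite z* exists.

left endpoint -4.4444.

Set f=λy, z=hλ:
  k1=λy_n ⇒ h·k1=z·y_n;  k2=λ(1+3/8z)y_n ⇒ h·k2=z(1+3/8z)y_n
  y_{n+1}/y_n = 1 + 2/5z + 3/5z(1+3/8z) = 1 + z + 9/40z²
  so R(z) = 1 + z + 9/40z².

Solve |R(x)|<1 on ℝ⁻.
x=-0.52: |R|=0.5408
R=1: x+9/40x²=0 ⇒ x=−40/9=-4.4444; min R=1−1/(4·9/40)=-0.1111>−1
Confirm numerically:
  x=-3.539: |R|=0.27902 <1
  x=-2.708: |R|=0.05802 <1
  x=-2.448: |R|=0.09964 <1
  x=-2.067: |R|=0.10569 <1
  x=-4.837: |R|=1.42723 >1
  x=-4.557: |R|=1.11541 >1
Stable set (-4.4444, 0).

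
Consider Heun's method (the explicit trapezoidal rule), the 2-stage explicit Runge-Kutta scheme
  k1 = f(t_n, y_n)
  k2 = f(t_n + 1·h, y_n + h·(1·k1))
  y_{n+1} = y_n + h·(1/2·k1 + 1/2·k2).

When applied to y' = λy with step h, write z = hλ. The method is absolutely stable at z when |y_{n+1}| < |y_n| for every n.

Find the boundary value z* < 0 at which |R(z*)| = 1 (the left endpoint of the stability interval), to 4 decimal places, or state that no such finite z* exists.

With y'=λy (z=hλ):
  order 2, 2-stage ⇒ R(z)=1+z+z^2/2
  (e.g. R(-0.78)=0.52420, |R|=0.52420)

Need |R(x)|<1, x<0.
x=-0.78: |R|=0.5242
|R(-1.96)|=0.9608 |R(-1.72)|=0.7592 |R(-1.19)|=0.5181
Bisect:
  x_lo=-2.8830 |R|=2.2729  x_hi=-0.0665 |R|=0.9357
  mid=-1.47479 |R|=0.61271 →hi
  mid=-2.17891 |R|=1.19492 →lo
  mid=-1.82685 |R|=0.84184 →hi
  mid=-2.00288 |R|=1.00289 →lo
  mid=-1.91487 |R|=0.91849 →hi
  mid=-1.95887 |R|=0.95972 →hi
  mid=-1.98088 |R|=0.98106 →hi
  mid=-1.99188 |R|=0.99191 →hi
  mid=-1.99738 |R|=0.99739 →hi
  ...
  [-2.00013,-1.99996] ⇒ x*=-2.0000
Stable set (-2.0000, 0).

z* = -2.0000.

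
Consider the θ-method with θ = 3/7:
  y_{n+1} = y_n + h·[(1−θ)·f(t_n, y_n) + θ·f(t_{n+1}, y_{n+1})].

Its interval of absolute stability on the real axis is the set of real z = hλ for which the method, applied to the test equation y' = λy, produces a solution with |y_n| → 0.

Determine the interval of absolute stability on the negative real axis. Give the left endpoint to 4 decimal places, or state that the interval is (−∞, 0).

(-14.0000, 0).

On y'=λy, z=hλ:
  y_{n+1} = y_n + z·[4/7·y_n + 3/7·y_{n+1}] ⇒ (1 − 3/7z)y_{n+1} = (1 + 4/7z)y_n
  R(z) = (1 + 4/7z)/(1 − 3/7z).

Need |R(x)|<1, x<0.
x=-1.59: |R|=0.0544
R=−1: 1+4/7x = −1+3/7x ⇒ -1/7x=2 ⇒ x=2/(-1/7)=-14.0000
Confirm numerically:
  x=-13.687: |R|=0.99349 <1
  x=-10.848: |R|=0.92029 <1
  x=-9.149: |R|=0.85917 <1
  x=-7.193: |R|=0.76182 <1
  x=-14.170: |R|=1.00343 >1
  x=-14.153: |R|=1.00309 >1
So |R|<1 on (-14.0000, 0).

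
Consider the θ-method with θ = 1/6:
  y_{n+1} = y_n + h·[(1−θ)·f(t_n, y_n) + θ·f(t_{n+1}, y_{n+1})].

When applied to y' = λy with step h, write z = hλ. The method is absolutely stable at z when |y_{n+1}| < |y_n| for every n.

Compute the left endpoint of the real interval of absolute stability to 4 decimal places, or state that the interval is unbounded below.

With y'=λy (z=hλ):
  y_{n+1} = y_n + z·[5/6·y_n + 1/6·y_{n+1}] ⇒ (1 − 1/6z)y_{n+1} = (1 + 5/6z)y_n
  ⇒ R(z) = (1 + 5/6z)/(1 − 1/6z).

Boundary: |R(x)|=1, x<0.
x=-1.65: |R|=0.2941
R=−1: 1+5/6x = −1+1/6x ⇒ -2/3x=2 ⇒ x=2/(-2/3)=-3.0000
Confirm numerically:
  x=-2.642: |R|=0.83430 <1
  x=-2.039: |R|=0.52183 <1
  x=-2.015: |R|=0.50842 <1
  x=-1.236: |R|=0.02488 <1
  x=-3.571: |R|=1.23864 >1
  x=-3.383: |R|=1.16327 >1
  x=-3.377: |R|=1.16082 >1
So |R|<1 on (-3.0000, 0).

z* = -3.0000.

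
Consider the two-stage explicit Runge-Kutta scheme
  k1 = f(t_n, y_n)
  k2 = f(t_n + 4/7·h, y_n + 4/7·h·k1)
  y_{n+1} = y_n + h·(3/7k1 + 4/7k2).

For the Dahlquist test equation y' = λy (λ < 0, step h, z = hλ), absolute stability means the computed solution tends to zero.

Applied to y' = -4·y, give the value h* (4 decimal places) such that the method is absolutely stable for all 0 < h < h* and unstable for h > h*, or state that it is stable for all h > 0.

(-3.0625,0); λ=-4 ⇒ h* = (49/16)/4 = 0.7656.

Set f=λy, z=hλ:
  k1=λy_n ⇒ h·k1=z·y_n;  k2=λ(1+4/7z)y_n ⇒ h·k2=z(1+4/7z)y_n
  y_{n+1}/y_n = 1 + 3/7z + 4/7z(1+4/7z) = 1 + z + 16/49z²
  so R(z) = 1 + z + 16/49z².

Solve |R(x)|<1 on ℝ⁻.
x=-0.31: |R|=0.7214
R=1: x+16/49x²=0 ⇒ x=−49/16=-3.0625; min R=1−1/(4·16/49)=0.2344>−1
Confirm numerically:
  x=-2.662: |R|=0.65188 <1
  x=-2.441: |R|=0.50463 <1
  x=-1.508: |R|=0.23455 <1
  x=-1.278: |R|=0.25532 <1
  x=-3.471: |R|=1.46299 >1
  x=-3.427: |R|=1.40788 >1
  x=-3.164: |R|=1.10486 >1
So |R|<1 on (-3.0625, 0).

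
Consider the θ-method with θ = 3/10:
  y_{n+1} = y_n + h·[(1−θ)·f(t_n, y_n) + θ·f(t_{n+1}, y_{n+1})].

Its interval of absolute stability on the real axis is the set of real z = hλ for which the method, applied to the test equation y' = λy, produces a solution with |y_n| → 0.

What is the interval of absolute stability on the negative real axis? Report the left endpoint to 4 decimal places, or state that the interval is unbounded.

Test eqn y'=λy, z=hλ:
  y_{n+1} = y_n + z·[7/10·y_n + 3/10·y_{n+1}] ⇒ (1 − 3/10z)y_{n+1} = (1 + 7/10z)y_n
  R(z) = (1 + 7/10z)/(1 − 3/10z).

Find x<0 with |R(x)|<1.
x=-0.96: |R|=0.2547
R=−1: 1+7/10x = −1+3/10x ⇒ -2/5x=2 ⇒ x=2/(-2/5)=-5.0000
Confirm numerically:
  x=-4.951: |R|=0.99211 <1
  x=-3.970: |R|=0.81196 <1
  x=-3.909: |R|=0.79914 <1
  x=-5.555: |R|=1.08326 >1
  x=-5.438: |R|=1.06658 >1
So |R|<1 on (-5.0000, 0).

(-5.0000, 0).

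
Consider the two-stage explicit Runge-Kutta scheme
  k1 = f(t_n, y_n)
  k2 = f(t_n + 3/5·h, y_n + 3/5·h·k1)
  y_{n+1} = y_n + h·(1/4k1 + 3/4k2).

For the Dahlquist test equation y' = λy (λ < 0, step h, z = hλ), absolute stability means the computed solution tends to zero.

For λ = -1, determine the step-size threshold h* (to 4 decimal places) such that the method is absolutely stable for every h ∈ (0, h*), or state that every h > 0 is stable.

Test eqn y'=λy, z=hλ:
  k1=λy_n ⇒ h·k1=z·y_n;  k2=λ(1+3/5z)y_n ⇒ h·k2=z(1+3/5z)y_n
  y_{n+1}/y_n = 1 + 1/4z + 3/4z(1+3/5z) = 1 + z + 9/20z²
  Hence R(z) = 1 + z + 9/20z².

Need |R(x)|<1, x<0.
x=-0.72: |R|=0.5133
R=1: x+9/20x²=0 ⇒ x=−20/9=-2.2222; min R=1−1/(4·9/20)=0.4444>−1
Confirm numerically:
  x=-1.794: |R|=0.65430 <1
  x=-1.574: |R|=0.54086 <1
  x=-1.425: |R|=0.48878 <1
  x=-1.356: |R|=0.47143 <1
  x=-2.801: |R|=1.72952 >1
  x=-2.325: |R|=1.10753 >1
Stable set (-2.2222, 0).

(-2.2222,0); λ=-1 ⇒ h* = (20/9)/1 = 2.2222.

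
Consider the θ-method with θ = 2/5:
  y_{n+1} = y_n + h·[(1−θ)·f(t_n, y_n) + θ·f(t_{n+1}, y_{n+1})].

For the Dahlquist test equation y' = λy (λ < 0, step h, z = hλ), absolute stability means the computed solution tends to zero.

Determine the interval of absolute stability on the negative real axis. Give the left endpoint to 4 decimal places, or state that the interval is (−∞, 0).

(-10.0000, 0).

On y'=λy, z=hλ:
  y_{n+1} = y_n + z·[3/5·y_n + 2/5·y_{n+1}] ⇒ (1 − 2/5z)y_{n+1} = (1 + 3/5z)y_n
  ⇒ R(z) = (1 + 3/5z)/(1 − 2/5z).

Find x<0 with |R(x)|<1.
x=-0.53: |R|=0.5627
R=−1: 1+3/5x = −1+2/5x ⇒ -1/5x=2 ⇒ x=2/(-1/5)=-10.0000
Confirm numerically:
  x=-8.722: |R|=0.94306 <1
  x=-6.564: |R|=0.81046 <1
  x=-6.482: |R|=0.80416 <1
  x=-10.517: |R|=1.01986 >1
  x=-10.289: |R|=1.01130 >1
  x=-10.183: |R|=1.00721 >1
Interval (-10.0000, 0).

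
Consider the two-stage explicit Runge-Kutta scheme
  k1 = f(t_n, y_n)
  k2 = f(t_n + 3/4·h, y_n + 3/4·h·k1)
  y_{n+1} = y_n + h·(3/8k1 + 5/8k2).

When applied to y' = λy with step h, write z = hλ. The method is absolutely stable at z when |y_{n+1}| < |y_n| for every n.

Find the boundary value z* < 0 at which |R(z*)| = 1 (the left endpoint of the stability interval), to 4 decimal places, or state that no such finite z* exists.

Test eqn y'=λy, z=hλ:
  k1=λy_n ⇒ h·k1=z·y_n;  k2=λ(1+3/4z)y_n ⇒ h·k2=z(1+3/4z)y_n
  y_{n+1}/y_n = 1 + 3/8z + 5/8z(1+3/4z) = 1 + z + 15/32z²
  R(z) = 1 + z + 15/32z².

Boundary: |R(x)|=1, x<0.
x=-0.46: |R|=0.6392
R=1: x+15/32x²=0 ⇒ x=−32/15=-2.1333; min R=1−1/(4·15/32)=0.4667>−1
Confirm numerically:
  x=-1.819: |R|=0.73198 <1
  x=-1.580: |R|=0.59019 <1
  x=-1.475: |R|=0.54482 <1
  x=-1.290: |R|=0.49005 <1
  x=-2.712: |R|=1.73563 >1
  x=-2.650: |R|=1.64180 >1
  x=-2.392: |R|=1.29003 >1
Interval (-2.1333, 0).

z* = -2.1333.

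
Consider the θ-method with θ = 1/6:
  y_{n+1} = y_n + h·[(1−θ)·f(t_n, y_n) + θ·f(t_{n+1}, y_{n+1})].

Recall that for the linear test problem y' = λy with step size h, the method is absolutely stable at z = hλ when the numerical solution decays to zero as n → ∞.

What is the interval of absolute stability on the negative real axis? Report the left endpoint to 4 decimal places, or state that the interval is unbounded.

(-3.0000, 0).

Set f=λy, z=hλ:
  y_{n+1} = y_n + z·[5/6·y_n + 1/6·y_{n+1}] ⇒ (1 − 1/6z)y_{n+1} = (1 + 5/6z)y_n
  R(z) = (1 + 5/6z)/(1 − 1/6z).

Find x<0 with |R(x)|<1.
x=-0.91: |R|=0.2098
R=−1: 1+5/6x = −1+1/6x ⇒ -2/3x=2 ⇒ x=2/(-2/3)=-3.0000
Confirm numerically:
  x=-2.359: |R|=0.69326 <1
  x=-2.302: |R|=0.66370 <1
  x=-2.263: |R|=0.64323 <1
  x=-2.190: |R|=0.60440 <1
  x=-3.473: |R|=1.19973 >1
  x=-3.256: |R|=1.11063 >1
Interval (-3.0000, 0).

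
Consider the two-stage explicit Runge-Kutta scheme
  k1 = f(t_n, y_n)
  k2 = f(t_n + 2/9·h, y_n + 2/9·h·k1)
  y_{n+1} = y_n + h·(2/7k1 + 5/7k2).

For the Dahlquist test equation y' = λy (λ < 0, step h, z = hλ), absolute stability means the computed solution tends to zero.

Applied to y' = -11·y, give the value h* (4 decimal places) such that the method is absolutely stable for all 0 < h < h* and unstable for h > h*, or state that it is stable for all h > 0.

(-6.3000,0); λ=-11 ⇒ h* = (63/10)/11 = 0.5727.

On y'=λy, z=hλ:
  k1=λy_n ⇒ h·k1=z·y_n;  k2=λ(1+2/9z)y_n ⇒ h·k2=z(1+2/9z)y_n
  y_{n+1}/y_n = 1 + 2/7z + 5/7z(1+2/9z) = 1 + z + 10/63z²
  R(z) = 1 + z + 10/63z².

Need |R(x)|<1, x<0.
x=-1.51: |R|=0.1481
R=1: x+10/63x²=0 ⇒ x=−63/10=-6.3000; min R=1−1/(4·10/63)=-0.5750>−1
Confirm numerically:
  x=-5.789: |R|=0.53045 <1
  x=-4.826: |R|=0.12913 <1
  x=-4.670: |R|=0.20827 <1
  x=-3.866: |R|=0.49363 <1
  x=-6.772: |R|=1.50736 >1
  x=-6.567: |R|=1.27832 >1
  x=-6.411: |R|=1.11296 >1
So |R|<1 on (-6.3000, 0).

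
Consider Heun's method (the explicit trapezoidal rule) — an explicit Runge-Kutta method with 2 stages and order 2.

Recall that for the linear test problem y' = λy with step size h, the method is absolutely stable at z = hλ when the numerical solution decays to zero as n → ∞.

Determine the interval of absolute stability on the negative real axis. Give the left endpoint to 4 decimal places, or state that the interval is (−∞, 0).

Test eqn y'=λy, z=hλ:
  order 2, 2-stage ⇒ R(z)=1+z+z^2/2
  (e.g. R(-1.35)=0.56125, |R|=0.56125)

Boundary: |R(x)|=1, x<0.
x=-1.35: |R|=0.5613
|R(-2.32)|=1.3712 |R(-2.17)|=1.1845 |R(-2.05)|=1.0512
Bisect:
  x_lo=-2.6211 |R|=1.8140  x_hi=-0.3506 |R|=0.7109
  mid=-1.48585 |R|=0.61803 →hi
  mid=-2.05349 |R|=1.05492 →lo
  mid=-1.76967 |R|=0.79620 →hi
  mid=-1.91158 |R|=0.91549 →hi
  mid=-1.98254 |R|=0.98269 →hi
  mid=-2.01801 |R|=1.01817 →lo
  mid=-2.00027 |R|=1.00027 →lo
  mid=-1.99140 |R|=0.99144 →hi
  mid=-1.99584 |R|=0.99585 →hi
  mid=-1.99806 |R|=0.99806 →hi
  ...
  [-2.00014,-2.00000] ⇒ x*=-2.0000
So |R|<1 on (-2.0000, 0).

z∈(-2.0000,0).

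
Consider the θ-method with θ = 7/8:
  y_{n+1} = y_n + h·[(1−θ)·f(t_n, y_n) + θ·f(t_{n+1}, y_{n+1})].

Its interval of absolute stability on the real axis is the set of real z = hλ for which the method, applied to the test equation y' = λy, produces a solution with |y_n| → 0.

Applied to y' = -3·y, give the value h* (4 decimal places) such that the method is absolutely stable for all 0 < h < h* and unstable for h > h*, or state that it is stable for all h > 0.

On y'=λy, z=hλ:
  y_{n+1} = y_n + z·[1/8·y_n + 7/8·y_{n+1}] ⇒ (1 − 7/8z)y_{n+1} = (1 + 1/8z)y_n
  ⇒ R(z) = (1 + 1/8z)/(1 − 7/8z).

Boundary: |R(x)|=1, x<0.
x=-1.75: |R|=0.3086
x=-2: |R|=0.2727
x=-10: |R|=0.0256
x=-100: |R|=0.1299
θ=7/8≥1/2 ⇒ |1+1/8x|<|1−7/8x| ∀x<0 ⇒ interval (−∞,0).

interval (−∞, 0). Any h>0 works for λ=-3.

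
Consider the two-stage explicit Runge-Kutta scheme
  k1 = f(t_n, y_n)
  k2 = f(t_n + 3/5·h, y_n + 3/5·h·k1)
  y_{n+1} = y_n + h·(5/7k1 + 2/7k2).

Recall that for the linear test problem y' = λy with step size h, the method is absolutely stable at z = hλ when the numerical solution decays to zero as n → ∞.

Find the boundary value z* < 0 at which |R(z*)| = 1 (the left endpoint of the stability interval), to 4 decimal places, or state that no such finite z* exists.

z* = -5.8333.

Set f=λy, z=hλ:
  k1=λy_n ⇒ h·k1=z·y_n;  k2=λ(1+3/5z)y_n ⇒ h·k2=z(1+3/5z)y_n
  y_{n+1}/y_n = 1 + 5/7z + 2/7z(1+3/5z) = 1 + z + 6/35z²
  ⇒ R(z) = 1 + z + 6/35z².

Find x<0 with |R(x)|<1.
x=-0.88: |R|=0.2528
R=1: x+6/35x²=0 ⇒ x=−35/6=-5.8333; min R=1−1/(4·6/35)=-0.4583>−1
Confirm numerically:
  x=-5.769: |R|=0.93638 <1
  x=-4.814: |R|=0.15879 <1
  x=-4.481: |R|=0.03882 <1
  x=-3.361: |R|=0.42449 <1
  x=-6.257: |R|=1.45444 >1
  x=-6.158: |R|=1.34274 >1
  x=-5.954: |R|=1.12316 >1
Interval (-5.8333, 0).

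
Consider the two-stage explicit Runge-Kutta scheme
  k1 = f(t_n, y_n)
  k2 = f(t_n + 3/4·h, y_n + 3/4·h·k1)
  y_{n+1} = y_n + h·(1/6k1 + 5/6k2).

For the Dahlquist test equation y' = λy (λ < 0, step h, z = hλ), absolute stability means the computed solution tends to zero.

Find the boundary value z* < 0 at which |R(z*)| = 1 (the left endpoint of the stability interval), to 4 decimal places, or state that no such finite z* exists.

z* = -1.6000.

Set f=λy, z=hλ:
  k1=λy_n ⇒ h·k1=z·y_n;  k2=λ(1+3/4z)y_n ⇒ h·k2=z(1+3/4z)y_n
  y_{n+1}/y_n = 1 + 1/6z + 5/6z(1+3/4z) = 1 + z + 5/8z²
  ⇒ R(z) = 1 + z + 5/8z².

Solve |R(x)|<1 on ℝ⁻.
x=-0.6: |R|=0.6250
R=1: x+5/8x²=0 ⇒ x=−8/5=-1.6000; min R=1−1/(4·5/8)=0.6000>−1
Confirm numerically:
  x=-1.453: |R|=0.86651 <1
  x=-1.445: |R|=0.86002 <1
  x=-1.185: |R|=0.69264 <1
  x=-1.073: |R|=0.64658 <1
  x=-2.046: |R|=1.57032 >1
  x=-1.944: |R|=1.41796 >1
  x=-1.787: |R|=1.20886 >1
Stable set (-1.6000, 0).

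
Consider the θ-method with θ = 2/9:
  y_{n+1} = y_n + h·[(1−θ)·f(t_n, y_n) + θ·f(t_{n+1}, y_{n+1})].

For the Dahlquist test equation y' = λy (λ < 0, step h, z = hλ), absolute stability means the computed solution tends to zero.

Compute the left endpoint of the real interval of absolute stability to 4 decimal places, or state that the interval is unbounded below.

On y'=λy, z=hλ:
  y_{n+1} = y_n + z·[7/9·y_n + 2/9·y_{n+1}] ⇒ (1 − 2/9z)y_{n+1} = (1 + 7/9z)y_n
  R(z) = (1 + 7/9z)/(1 − 2/9z).

Need |R(x)|<1, x<0.
x=-1.69: |R|=0.2286
R=−1: 1+7/9x = −1+2/9x ⇒ -5/9x=2 ⇒ x=2/(-5/9)=-3.6000
Confirm numerically:
  x=-3.430: |R|=0.94641 <1
  x=-2.947: |R|=0.78078 <1
  x=-2.624: |R|=0.65750 <1
  x=-2.240: |R|=0.49555 <1
  x=-4.144: |R|=1.15733 >1
  x=-3.806: |R|=1.06200 >1
  x=-3.643: |R|=1.01320 >1
Interval (-3.6000, 0).

z* = -3.6000.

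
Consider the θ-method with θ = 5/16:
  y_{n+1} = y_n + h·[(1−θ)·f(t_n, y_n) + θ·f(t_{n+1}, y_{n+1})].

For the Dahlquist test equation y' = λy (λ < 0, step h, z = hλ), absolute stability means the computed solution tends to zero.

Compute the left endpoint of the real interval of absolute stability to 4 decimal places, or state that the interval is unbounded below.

With y'=λy (z=hλ):
  y_{n+1} = y_n + z·[11/16·y_n + 5/16·y_{n+1}] ⇒ (1 − 5/16z)y_{n+1} = (1 + 11/16z)y_n
  so R(z) = (1 + 11/16z)/(1 − 5/16z).

Need |R(x)|<1, x<0.
x=-1.34: |R|=0.0555
R=−1: 1+11/16x = −1+5/16x ⇒ -3/8x=2 ⇒ x=2/(-3/8)=-5.3333
Confirm numerically:
  x=-4.752: |R|=0.91227 <1
  x=-4.531: |R|=0.87546 <1
  x=-2.942: |R|=0.53279 <1
  x=-2.429: |R|=0.38085 <1
  x=-5.443: |R|=1.01523 >1
  x=-5.381: |R|=1.00667 >1
  x=-5.373: |R|=1.00555 >1
Interval (-5.3333, 0).

z* = -5.3333.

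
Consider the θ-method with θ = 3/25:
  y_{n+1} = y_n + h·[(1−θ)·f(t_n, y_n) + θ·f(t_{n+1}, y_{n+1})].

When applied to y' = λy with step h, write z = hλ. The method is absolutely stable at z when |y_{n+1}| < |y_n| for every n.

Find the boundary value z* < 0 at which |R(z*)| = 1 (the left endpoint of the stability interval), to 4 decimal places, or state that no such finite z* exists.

z* = -2.6316.

Set f=λy, z=hλ:
  y_{n+1} = y_n + z·[22/25·y_n + 3/25·y_{n+1}] ⇒ (1 − 3/25z)y_{n+1} = (1 + 22/25z)y_n
  Hence R(z) = (1 + 22/25z)/(1 − 3/25z).

Boundary: |R(x)|=1, x<0.
x=-1.64: |R|=0.3703
R=−1: 1+22/25x = −1+3/25x ⇒ -19/25x=2 ⇒ x=2/(-19/25)=-2.6316
Confirm numerically:
  x=-2.470: |R|=0.90528 <1
  x=-2.275: |R|=0.78712 <1
  x=-1.704: |R|=0.41472 <1
  x=-2.840: |R|=1.11814 >1
  x=-2.713: |R|=1.04668 >1
  x=-2.693: |R|=1.03528 >1
Stable set (-2.6316, 0).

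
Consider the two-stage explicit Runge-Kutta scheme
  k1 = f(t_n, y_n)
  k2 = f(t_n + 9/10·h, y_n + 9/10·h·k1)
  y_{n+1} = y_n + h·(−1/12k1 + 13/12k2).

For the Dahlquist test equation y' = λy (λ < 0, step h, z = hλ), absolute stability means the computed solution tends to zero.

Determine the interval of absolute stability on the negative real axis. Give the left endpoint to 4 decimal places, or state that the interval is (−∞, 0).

Test eqn y'=λy, z=hλ:
  k1=λy_n ⇒ h·k1=z·y_n;  k2=λ(1+9/10z)y_n ⇒ h·k2=z(1+9/10z)y_n
  y_{n+1}/y_n = 1 − 1/12z + 13/12z(1+9/10z) = 1 + z + 39/40z²
  Hence R(z) = 1 + z + 39/40z².

Boundary: |R(x)|=1, x<0.
x=-0.36: |R|=0.7664
R=1: x+39/40x²=0 ⇒ x=−40/39=-1.0256; min R=1−1/(4·39/40)=0.7436>−1
Confirm numerically:
  x=-0.977: |R|=0.95367 <1
  x=-0.726: |R|=0.78790 <1
  x=-0.527: |R|=0.74379 <1
  x=-1.540: |R|=1.77231 >1
  x=-1.354: |R|=1.43348 >1
Stable set (-1.0256, 0).

(-1.0256, 0).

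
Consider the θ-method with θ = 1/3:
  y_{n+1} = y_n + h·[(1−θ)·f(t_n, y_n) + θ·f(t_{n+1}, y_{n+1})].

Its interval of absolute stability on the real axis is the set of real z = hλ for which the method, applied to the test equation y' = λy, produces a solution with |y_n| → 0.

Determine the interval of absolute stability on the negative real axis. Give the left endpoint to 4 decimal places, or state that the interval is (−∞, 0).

On y'=λy, z=hλ:
  y_{n+1} = y_n + z·[2/3·y_n + 1/3·y_{n+1}] ⇒ (1 − 1/3z)y_{n+1} = (1 + 2/3z)y_n
  ⇒ R(z) = (1 + 2/3z)/(1 − 1/3z).

Boundary: |R(x)|=1, x<0.
x=-0.89: |R|=0.3136
R=−1: 1+2/3x = −1+1/3x ⇒ -1/3x=2 ⇒ x=2/(-1/3)=-6.0000
Confirm numerically:
  x=-5.479: |R|=0.93855 <1
  x=-4.945: |R|=0.86721 <1
  x=-4.592: |R|=0.81454 <1
  x=-6.502: |R|=1.05283 >1
  x=-6.253: |R|=1.02734 >1
  x=-6.044: |R|=1.00487 >1
So |R|<1 on (-6.0000, 0).

z∈(-6.0000,0).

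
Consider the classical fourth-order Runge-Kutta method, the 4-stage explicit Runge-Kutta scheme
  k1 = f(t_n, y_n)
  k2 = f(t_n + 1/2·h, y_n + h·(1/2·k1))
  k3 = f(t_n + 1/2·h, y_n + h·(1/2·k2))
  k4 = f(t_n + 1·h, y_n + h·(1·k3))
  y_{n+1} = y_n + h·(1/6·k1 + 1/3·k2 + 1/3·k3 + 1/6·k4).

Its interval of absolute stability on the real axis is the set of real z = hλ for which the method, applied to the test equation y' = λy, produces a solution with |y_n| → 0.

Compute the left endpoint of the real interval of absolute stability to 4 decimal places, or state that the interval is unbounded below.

Test eqn y'=λy, z=hλ:
  order 4, 4-stage ⇒ R(z)=1+z+z^2/2+z^3/6+z^4/24
  (e.g. R(-0.57)=0.56598, |R|=0.56598)

Boundary: |R(x)|=1, x<0.
x=-0.57: |R|=0.5660
|R(-2.28)|=0.4698 |R(-2.12)|=0.3808 |R(-1.53)|=0.2718
Bisect:
  x_lo=-3.0963 |R|=1.5795  x_hi=-0.2819 |R|=0.7544
  mid=-1.68911 |R|=0.27341 →hi
  mid=-2.39271 |R|=0.55243 →hi
  mid=-2.74451 |R|=0.94024 →hi
  mid=-2.92041 |R|=1.22358 →lo
  mid=-2.83246 |R|=1.07348 →lo
  mid=-2.78849 |R|=1.00483 →lo
  mid=-2.76650 |R|=0.97203 →hi
  mid=-2.77749 |R|=0.98830 →hi
  mid=-2.78299 |R|=0.99653 →hi
  mid=-2.78574 |R|=1.00067 →lo
  ...
  [-2.78540,-2.78522] ⇒ x*=-2.7853
So |R|<1 on (-2.7853, 0).

z* = -2.7853.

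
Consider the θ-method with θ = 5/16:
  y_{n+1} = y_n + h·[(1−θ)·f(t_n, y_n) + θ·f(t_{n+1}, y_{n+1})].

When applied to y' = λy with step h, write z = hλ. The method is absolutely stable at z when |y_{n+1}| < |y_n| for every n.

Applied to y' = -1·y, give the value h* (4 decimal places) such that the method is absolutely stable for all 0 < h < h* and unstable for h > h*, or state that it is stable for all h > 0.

On y'=λy, z=hλ:
  y_{n+1} = y_n + z·[11/16·y_n + 5/16·y_{n+1}] ⇒ (1 − 5/16z)y_{n+1} = (1 + 11/16z)y_n
  so R(z) = (1 + 11/16z)/(1 − 5/16z).

Find x<0 with |R(x)|<1.
x=-0.75: |R|=0.3924
R=−1: 1+11/16x = −1+5/16x ⇒ -3/8x=2 ⇒ x=2/(-3/8)=-5.3333
Confirm numerically:
  x=-4.790: |R|=0.91840 <1
  x=-3.941: |R|=0.76603 <1
  x=-3.052: |R|=0.56212 <1
  x=-5.778: |R|=1.05943 >1
  x=-5.759: |R|=1.05702 >1
  x=-5.586: |R|=1.03451 >1
Stable set (-5.3333, 0).

(-5.3333,0); λ=-1 ⇒ h* = (16/3)/1 = 5.3333.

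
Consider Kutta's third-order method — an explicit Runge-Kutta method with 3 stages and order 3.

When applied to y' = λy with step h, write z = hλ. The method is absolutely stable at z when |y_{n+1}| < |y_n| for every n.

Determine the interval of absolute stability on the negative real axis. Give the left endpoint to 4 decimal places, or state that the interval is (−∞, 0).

(-2.5127, 0).

Set f=λy, z=hλ:
  order 3, 3-stage ⇒ R(z)=1+z+z^2/2+z^3/6
  (e.g. R(-0.59)=0.54982, |R|=0.54982)

Need |R(x)|<1, x<0.
x=-0.59: |R|=0.5498
|R(-2.16)|=0.5068 |R(-2.01)|=0.3434 |R(-1.5)|=0.0625
Bisect:
  x_lo=-3.0366 |R|=2.0928  x_hi=-0.2297 |R|=0.7947
  mid=-1.63313 |R|=0.02553 →hi
  mid=-2.33486 |R|=0.73052 →hi
  mid=-2.68573 |R|=1.30791 →lo
  mid=-2.51029 |R|=0.99597 →hi
  mid=-2.59801 |R|=1.14579 →lo
  mid=-2.55415 |R|=1.06939 →lo
  mid=-2.53222 |R|=1.03231 →lo
  mid=-2.52126 |R|=1.01405 →lo
  mid=-2.51578 |R|=1.00499 →lo
  ...
  [-2.51286,-2.51269] ⇒ x*=-2.5127
So |R|<1 on (-2.5127, 0).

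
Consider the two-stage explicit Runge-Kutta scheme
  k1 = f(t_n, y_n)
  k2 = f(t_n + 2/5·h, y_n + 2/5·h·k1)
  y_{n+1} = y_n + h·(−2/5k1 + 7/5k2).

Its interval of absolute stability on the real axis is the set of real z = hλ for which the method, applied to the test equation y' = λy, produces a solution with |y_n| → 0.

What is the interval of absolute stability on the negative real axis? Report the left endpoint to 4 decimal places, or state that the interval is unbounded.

Test eqn y'=λy, z=hλ:
  k1=λy_n ⇒ h·k1=z·y_n;  k2=λ(1+2/5z)y_n ⇒ h·k2=z(1+2/5z)y_n
  y_{n+1}/y_n = 1 − 2/5z + 7/5z(1+2/5z) = 1 + z + 14/25z²
  R(z) = 1 + z + 14/25z².

Need |R(x)|<1, x<0.
x=-0.86: |R|=0.5542
R=1: x+14/25x²=0 ⇒ x=−25/14=-1.7857; min R=1−1/(4·14/25)=0.5536>−1
Confirm numerically:
  x=-1.349: |R|=0.67009 <1
  x=-1.002: |R|=0.56024 <1
  x=-0.974: |R|=0.55726 <1
  x=-0.779: |R|=0.56083 <1
  x=-2.116: |R|=1.39138 >1
  x=-1.910: |R|=1.13294 >1
Stable set (-1.7857, 0).

z∈(-1.7857,0).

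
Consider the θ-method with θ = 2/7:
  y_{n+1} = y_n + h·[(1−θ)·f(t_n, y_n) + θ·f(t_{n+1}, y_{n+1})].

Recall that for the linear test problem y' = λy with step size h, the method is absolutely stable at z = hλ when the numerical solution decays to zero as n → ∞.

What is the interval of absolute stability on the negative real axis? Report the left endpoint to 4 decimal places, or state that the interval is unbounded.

z∈(-4.6667,0).

Test eqn y'=λy, z=hλ:
  y_{n+1} = y_n + z·[5/7·y_n + 2/7·y_{n+1}] ⇒ (1 − 2/7z)y_{n+1} = (1 + 5/7z)y_n
  Hence R(z) = (1 + 5/7z)/(1 − 2/7z).

Boundary: |R(x)|=1, x<0.
x=-0.79: |R|=0.3555
R=−1: 1+5/7x = −1+2/7x ⇒ -3/7x=2 ⇒ x=2/(-3/7)=-4.6667
Confirm numerically:
  x=-3.161: |R|=0.66094 <1
  x=-2.723: |R|=0.53150 <1
  x=-2.239: |R|=0.36548 <1
  x=-4.904: |R|=1.04236 >1
  x=-4.890: |R|=1.03993 >1
  x=-4.726: |R|=1.01082 >1
So |R|<1 on (-4.6667, 0).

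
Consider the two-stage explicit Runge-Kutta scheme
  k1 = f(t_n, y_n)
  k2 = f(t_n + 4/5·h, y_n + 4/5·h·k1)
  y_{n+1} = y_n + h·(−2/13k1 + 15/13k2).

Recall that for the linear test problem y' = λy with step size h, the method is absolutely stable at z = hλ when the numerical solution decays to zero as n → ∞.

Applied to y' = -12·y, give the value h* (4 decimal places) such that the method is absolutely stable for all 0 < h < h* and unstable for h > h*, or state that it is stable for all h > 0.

(-1.0833,0); λ=-12 ⇒ h* = (13/12)/12 = 0.0903.

On y'=λy, z=hλ:
  k1=λy_n ⇒ h·k1=z·y_n;  k2=λ(1+4/5z)y_n ⇒ h·k2=z(1+4/5z)y_n
  y_{n+1}/y_n = 1 − 2/13z + 15/13z(1+4/5z) = 1 + z + 12/13z²
  R(z) = 1 + z + 12/13z².

Need |R(x)|<1, x<0.
x=-1.41: |R|=1.4252
R=1: x+12/13x²=0 ⇒ x=−13/12=-1.0833; min R=1−1/(4·12/13)=0.7292>−1
Confirm numerically:
  x=-0.990: |R|=0.91471 <1
  x=-0.804: |R|=0.79269 <1
  x=-0.479: |R|=0.73279 <1
  x=-1.591: |R|=1.74557 >1
  x=-1.404: |R|=1.41558 >1
  x=-1.228: |R|=1.16399 >1
So |R|<1 on (-1.0833, 0).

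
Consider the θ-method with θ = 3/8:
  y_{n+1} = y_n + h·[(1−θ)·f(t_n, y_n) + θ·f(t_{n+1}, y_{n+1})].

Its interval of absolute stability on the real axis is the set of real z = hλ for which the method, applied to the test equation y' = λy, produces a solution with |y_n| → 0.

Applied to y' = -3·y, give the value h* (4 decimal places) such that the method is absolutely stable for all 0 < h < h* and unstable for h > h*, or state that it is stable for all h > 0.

Set f=λy, z=hλ:
  y_{n+1} = y_n + z·[5/8·y_n + 3/8·y_{n+1}] ⇒ (1 − 3/8z)y_{n+1} = (1 + 5/8z)y_n
  R(z) = (1 + 5/8z)/(1 − 3/8z).

Solve |R(x)|<1 on ℝ⁻.
x=-1.22: |R|=0.1630
R=−1: 1+5/8x = −1+3/8x ⇒ -1/4x=2 ⇒ x=2/(-1/4)=-8.0000
Confirm numerically:
  x=-7.676: |R|=0.97912 <1
  x=-6.929: |R|=0.92559 <1
  x=-4.249: |R|=0.63841 <1
  x=-3.432: |R|=0.50066 <1
  x=-8.544: |R|=1.03235 >1
  x=-8.307: |R|=1.01865 >1
Interval (-8.0000, 0).

(-8.0000,0); λ=-3 ⇒ h* = (8)/3 = 2.6667.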